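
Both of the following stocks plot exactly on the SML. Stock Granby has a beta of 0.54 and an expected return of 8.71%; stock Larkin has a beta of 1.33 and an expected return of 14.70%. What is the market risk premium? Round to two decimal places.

Both satisfy E(R) = R_f + β·MRP, so the slope of the SML is
MRP = (14.70% − 8.71%) / (1.33 − 0.54) = 5.99% / 0.79 = 7.5823%

7.58%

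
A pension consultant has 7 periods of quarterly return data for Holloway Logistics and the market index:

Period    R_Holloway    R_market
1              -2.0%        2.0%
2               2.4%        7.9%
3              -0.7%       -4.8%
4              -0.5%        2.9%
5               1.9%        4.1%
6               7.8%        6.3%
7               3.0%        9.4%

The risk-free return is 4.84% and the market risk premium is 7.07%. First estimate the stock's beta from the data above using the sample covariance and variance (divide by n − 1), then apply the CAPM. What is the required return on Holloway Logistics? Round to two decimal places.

Mean R_i = (-2.0 + 2.4 − 0.7 − 0.5 + 1.9 + 7.8 + 3.0) / 7 = 1.7000%
Mean R_m = (2.0 + 7.9 − 4.8 + 2.9 + 4.1 + 6.3 + 9.4) / 7 = 3.9714%
Σ(R_i − R̄_i)(R_m − R̄_m) = 54.7400  ⇒  Cov = 54.7400 / 6 = 9.1233
Σ(R_m − R̄_m)² = 132.3143  ⇒  Var(R_m) = 132.3143 / 6 = 22.0524
β = Cov / Var(R_m) = 9.1233 / 22.0524 = 0.4137
E(R) = R_f + β × MRP = 4.84% + 0.4137 × 7.07% = 7.76%

7.76%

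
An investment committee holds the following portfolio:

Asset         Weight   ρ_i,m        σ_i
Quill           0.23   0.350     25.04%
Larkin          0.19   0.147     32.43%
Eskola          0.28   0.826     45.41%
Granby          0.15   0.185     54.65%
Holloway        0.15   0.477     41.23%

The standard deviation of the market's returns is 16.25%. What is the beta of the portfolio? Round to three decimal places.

1.101

β_Quill = 0.350 × 25.04% / 16.25% = 0.5393
β_Larkin = 0.147 × 32.43% / 16.25% = 0.2934
β_Eskola = 0.826 × 45.41% / 16.25% = 2.3082
β_Granby = 0.185 × 54.65% / 16.25% = 0.6222
β_Holloway = 0.477 × 41.23% / 16.25% = 1.2103
β_P = Σ w_i β_i = 0.23×0.5393 + 0.19×0.2934 + 0.28×2.3082 + 0.15×0.6222 + 0.15×1.2103 = 1.1010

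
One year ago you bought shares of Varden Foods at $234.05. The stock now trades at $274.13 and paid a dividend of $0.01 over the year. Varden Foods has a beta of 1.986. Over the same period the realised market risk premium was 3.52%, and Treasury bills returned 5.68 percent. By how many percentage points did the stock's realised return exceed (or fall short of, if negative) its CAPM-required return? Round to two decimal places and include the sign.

Realised HPR = (P1 + D1 − P0) / P0 = (274.13 + 0.01 − 234.05) / 234.05 = 40.09 / 234.05 = 17.1288%
CAPM required = R_f + β·MRP = 5.68% + 1.986 × 3.52% = 12.67072%
α = realised − required = 17.1288% − 12.67072% = +4.46%

+4.46%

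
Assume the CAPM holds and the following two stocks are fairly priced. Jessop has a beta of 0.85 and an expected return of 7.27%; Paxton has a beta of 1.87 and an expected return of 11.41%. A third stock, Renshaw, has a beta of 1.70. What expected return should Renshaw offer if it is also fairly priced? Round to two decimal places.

10.72%

MRP (SML slope) = (11.41% − 7.27%) / (1.87 − 0.85) = 4.14% / 1.02 = 4.0588%
R_f (intercept) = 7.27% − 0.85 × 4.0588% = 3.8200%
E(R_Renshaw) = R_f + β × MRP = 3.8200% + 1.70 × 4.0588% = 10.72%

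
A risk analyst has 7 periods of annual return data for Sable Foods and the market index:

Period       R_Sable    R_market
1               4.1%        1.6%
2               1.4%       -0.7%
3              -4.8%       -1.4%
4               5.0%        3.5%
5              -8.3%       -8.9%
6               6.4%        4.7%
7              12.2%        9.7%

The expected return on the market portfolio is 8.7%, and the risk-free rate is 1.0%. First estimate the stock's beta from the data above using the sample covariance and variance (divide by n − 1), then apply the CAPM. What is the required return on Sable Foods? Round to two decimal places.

9.85%

Mean R_i = (4.1 + 1.4 − 4.8 + 5.0 − 8.3 + 6.4 + 12.2) / 7 = 2.2857%
Mean R_m = (1.6 − 0.7 − 1.4 + 3.5 − 8.9 + 4.7 + 9.7) / 7 = 1.2143%
Σ(R_i − R̄_i)(R_m − R̄_m) = 232.6614  ⇒  Cov = 232.6614 / 6 = 38.7769
Σ(R_m − R̄_m)² = 202.3286  ⇒  Var(R_m) = 202.3286 / 6 = 33.7214
β = Cov / Var(R_m) = 38.7769 / 33.7214 = 1.1499
MRP = 8.7% − 1.0% = 7.70%
E(R) = R_f + β × MRP = 1.0% + 1.1499 × 7.7% = 9.85%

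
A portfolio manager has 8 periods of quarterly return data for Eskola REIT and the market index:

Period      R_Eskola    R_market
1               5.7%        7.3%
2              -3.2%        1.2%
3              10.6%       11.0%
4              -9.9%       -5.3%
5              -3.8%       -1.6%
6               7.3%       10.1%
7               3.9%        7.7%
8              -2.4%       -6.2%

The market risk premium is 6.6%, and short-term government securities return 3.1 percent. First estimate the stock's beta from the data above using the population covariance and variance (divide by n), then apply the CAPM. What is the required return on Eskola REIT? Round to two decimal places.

Mean R_i = (5.7 − 3.2 + 10.6 − 9.9 − 3.8 + 7.3 + 3.9 − 2.4) / 8 = 1.0250%
Mean R_m = (7.3 + 1.2 + 11.0 − 5.3 − 1.6 + 10.1 + 7.7 − 6.2) / 8 = 3.0250%
Σ(R_i − R̄_i)(R_m − R̄_m) = 306.7550  ⇒  Cov = 306.7550 / 8 = 38.3444
Σ(R_m − R̄_m)² = 332.9150  ⇒  Var(R_m) = 332.9150 / 8 = 41.6144
β = Cov / Var(R_m) = 38.3444 / 41.6144 = 0.9214
E(R) = R_f + β × MRP = 3.1% + 0.9214 × 6.6% = 9.18%

9.18%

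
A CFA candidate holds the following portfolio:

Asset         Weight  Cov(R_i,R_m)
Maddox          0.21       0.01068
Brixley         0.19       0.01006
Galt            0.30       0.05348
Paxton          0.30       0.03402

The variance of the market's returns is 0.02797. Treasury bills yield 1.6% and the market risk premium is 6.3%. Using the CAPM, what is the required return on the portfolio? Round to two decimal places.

β_Maddox = 0.01068 / 0.02797 = 0.3818
β_Brixley = 0.01006 / 0.02797 = 0.3597
β_Galt = 0.05348 / 0.02797 = 1.9120
β_Paxton = 0.03402 / 0.02797 = 1.2163
β_P = Σ w_i β_i = 0.21×0.3818 + 0.19×0.3597 + 0.30×1.9120 + 0.30×1.2163 = 1.0870
E(R_P) = R_f + β_P × MRP = 1.6% + 1.0870 × 6.3% = 8.45%

8.45%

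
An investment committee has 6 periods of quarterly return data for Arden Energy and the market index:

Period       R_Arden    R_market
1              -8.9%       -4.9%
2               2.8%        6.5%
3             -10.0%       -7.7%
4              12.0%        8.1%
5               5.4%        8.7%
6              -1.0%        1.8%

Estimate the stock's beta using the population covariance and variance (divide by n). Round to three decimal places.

Mean R_i = (-8.9 + 2.8 − 10.0 + 12.0 + 5.4 − 1.0) / 6 = 0.0500%
Mean R_m = (-4.9 + 6.5 − 7.7 + 8.1 + 8.7 + 1.8) / 6 = 2.0833%
Σ(R_i − R̄_i)(R_m − R̄_m) = 280.5650  ⇒  Cov = 280.5650 / 6 = 46.7608
Σ(R_m − R̄_m)² = 244.0483  ⇒  Var(R_m) = 244.0483 / 6 = 40.6747
β = Cov / Var(R_m) = 46.7608 / 40.6747 = 1.1496

1.150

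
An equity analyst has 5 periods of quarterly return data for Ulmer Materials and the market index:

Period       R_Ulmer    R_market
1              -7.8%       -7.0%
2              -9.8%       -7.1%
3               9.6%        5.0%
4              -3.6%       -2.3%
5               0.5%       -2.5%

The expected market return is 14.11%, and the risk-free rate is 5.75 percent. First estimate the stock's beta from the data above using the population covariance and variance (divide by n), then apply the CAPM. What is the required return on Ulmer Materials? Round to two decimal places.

18.50%

Mean R_i = (-7.8 − 9.8 + 9.6 − 3.6 + 0.5) / 5 = -2.2200%
Mean R_m = (-7.0 − 7.1 + 5.0 − 2.3 − 2.5) / 5 = -2.7800%
Σ(R_i − R̄_i)(R_m − R̄_m) = 148.3520  ⇒  Cov = 148.3520 / 5 = 29.6704
Σ(R_m − R̄_m)² = 97.3080  ⇒  Var(R_m) = 97.3080 / 5 = 19.4616
β = Cov / Var(R_m) = 29.6704 / 19.4616 = 1.5246
MRP = 14.11% − 5.75% = 8.36%
E(R) = R_f + β × MRP = 5.75% + 1.5246 × 8.36% = 18.50%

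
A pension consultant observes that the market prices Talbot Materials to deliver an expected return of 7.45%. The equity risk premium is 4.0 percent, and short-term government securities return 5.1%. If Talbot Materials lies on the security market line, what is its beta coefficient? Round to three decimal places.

β = (E(R) − R_f) / MRP = (7.45% − 5.1%) / 4.0% = 2.35% / 4.0% = 0.588

0.588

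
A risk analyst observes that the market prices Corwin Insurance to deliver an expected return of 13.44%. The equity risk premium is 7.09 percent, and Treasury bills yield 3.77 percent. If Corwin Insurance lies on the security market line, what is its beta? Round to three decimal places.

β = (E(R) − R_f) / MRP = (13.44% − 3.77%) / 7.09% = 9.67% / 7.09% = 1.364

1.364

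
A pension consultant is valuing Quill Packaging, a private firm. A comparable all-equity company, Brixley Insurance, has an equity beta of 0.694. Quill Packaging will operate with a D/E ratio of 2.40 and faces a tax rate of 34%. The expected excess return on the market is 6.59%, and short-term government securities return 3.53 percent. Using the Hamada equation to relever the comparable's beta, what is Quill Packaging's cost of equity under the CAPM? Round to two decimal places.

β_L = β_U × [1 + (1 − t)(D/E)] = 0.694 × [1 + (1 − 0.34) × 2.40]
    = 0.694 × [1 + 0.66 × 2.40] = 0.694 × 2.5840 = 1.7933
E(R) = R_f + β_L × MRP = 3.53% + 1.7933 × 6.59% = 15.35%

15.35%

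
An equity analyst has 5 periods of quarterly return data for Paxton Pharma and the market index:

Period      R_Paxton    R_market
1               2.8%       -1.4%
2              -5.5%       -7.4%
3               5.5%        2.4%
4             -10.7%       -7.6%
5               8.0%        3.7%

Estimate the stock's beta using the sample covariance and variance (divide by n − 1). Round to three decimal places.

Mean R_i = (2.8 − 5.5 + 5.5 − 10.7 + 8.0) / 5 = 0.0200%
Mean R_m = (-1.4 − 7.4 + 2.4 − 7.6 + 3.7) / 5 = -2.0600%
Σ(R_i − R̄_i)(R_m − R̄_m) = 161.1060  ⇒  Cov = 161.1060 / 4 = 40.2765
Σ(R_m − R̄_m)² = 112.7120  ⇒  Var(R_m) = 112.7120 / 4 = 28.1780
β = Cov / Var(R_m) = 40.2765 / 28.1780 = 1.4294

1.429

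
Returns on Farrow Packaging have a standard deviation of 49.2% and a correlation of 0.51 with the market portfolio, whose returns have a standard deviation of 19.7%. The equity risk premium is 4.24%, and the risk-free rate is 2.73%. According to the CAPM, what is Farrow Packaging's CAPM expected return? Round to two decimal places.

β = ρ × σ_i / σ_m = 0.51 × 49.2% / 19.7% = 1.2737
E(R) = 2.73% + 1.2737 × 4.24% = 8.13%

8.13%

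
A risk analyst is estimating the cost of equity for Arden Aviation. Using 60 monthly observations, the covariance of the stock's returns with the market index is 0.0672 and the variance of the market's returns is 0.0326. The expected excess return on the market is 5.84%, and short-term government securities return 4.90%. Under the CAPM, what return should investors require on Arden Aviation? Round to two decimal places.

16.94%

β = Cov(R_i, R_m) / Var(R_m) = 0.0672 / 0.0326 = 2.0613
E(R) = R_f + β × MRP = 4.90% + 2.0613 × 5.84% = 16.94%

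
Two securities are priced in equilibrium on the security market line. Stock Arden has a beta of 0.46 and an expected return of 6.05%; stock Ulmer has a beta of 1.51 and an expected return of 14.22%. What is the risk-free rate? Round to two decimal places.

Both satisfy E(R) = R_f + β·MRP, so the slope of the SML is
MRP = (14.22% − 6.05%) / (1.51 − 0.46) = 8.17% / 1.05 = 7.7810%
R_f = E(R_Arden) − β_Arden·MRP = 6.05% − 0.46 × 7.7810% = 2.4707%

2.47%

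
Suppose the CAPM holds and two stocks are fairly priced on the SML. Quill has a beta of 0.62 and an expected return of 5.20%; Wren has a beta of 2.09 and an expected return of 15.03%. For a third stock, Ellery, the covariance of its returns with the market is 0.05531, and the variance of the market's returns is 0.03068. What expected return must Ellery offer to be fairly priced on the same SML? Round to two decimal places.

13.11%

MRP = (15.03% − 5.20%) / (2.09 − 0.62) = 6.6871%
R_f = 5.20% − 0.62 × 6.6871% = 1.0540%
β_Ellery = Cov / Var(R_m) = 0.05531 / 0.03068 = 1.8028
E(R_Ellery) = R_f + β × MRP = 1.0540% + 1.8028 × 6.6871% = 13.11%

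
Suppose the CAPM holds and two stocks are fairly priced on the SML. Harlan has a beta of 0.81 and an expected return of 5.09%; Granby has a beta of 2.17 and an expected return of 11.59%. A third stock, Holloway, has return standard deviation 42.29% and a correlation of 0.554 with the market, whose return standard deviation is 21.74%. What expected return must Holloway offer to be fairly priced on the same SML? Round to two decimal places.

6.37%

MRP = (11.59% − 5.09%) / (2.17 − 0.81) = 4.7794%
R_f = 5.09% − 0.81 × 4.7794% = 1.2187%
β_Holloway = ρ·σ_i/σ_m = 0.554 × 42.29 / 21.74 = 1.0777
E(R_Holloway) = R_f + β × MRP = 1.2187% + 1.0777 × 4.7794% = 6.37%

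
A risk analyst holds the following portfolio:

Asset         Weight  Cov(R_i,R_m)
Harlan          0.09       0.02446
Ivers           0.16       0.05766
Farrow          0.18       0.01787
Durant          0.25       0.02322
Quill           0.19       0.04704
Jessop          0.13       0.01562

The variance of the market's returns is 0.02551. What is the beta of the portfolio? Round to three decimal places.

β_Harlan = 0.02446 / 0.02551 = 0.9588
β_Ivers = 0.05766 / 0.02551 = 2.2603
β_Farrow = 0.01787 / 0.02551 = 0.7005
β_Durant = 0.02322 / 0.02551 = 0.9102
β_Quill = 0.04704 / 0.02551 = 1.8440
β_Jessop = 0.01562 / 0.02551 = 0.6123
β_P = Σ w_i β_i = 0.09×0.9588 + 0.16×2.2603 + 0.18×0.7005 + 0.25×0.9102 + 0.19×1.8440 + 0.13×0.6123 = 1.2315

1.232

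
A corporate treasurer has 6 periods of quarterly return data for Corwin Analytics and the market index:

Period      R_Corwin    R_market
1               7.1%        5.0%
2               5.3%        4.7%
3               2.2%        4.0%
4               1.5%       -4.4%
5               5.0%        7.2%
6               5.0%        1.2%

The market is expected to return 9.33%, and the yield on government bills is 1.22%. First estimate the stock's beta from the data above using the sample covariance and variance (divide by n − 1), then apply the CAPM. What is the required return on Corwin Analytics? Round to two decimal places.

Mean R_i = (7.1 + 5.3 + 2.2 + 1.5 + 5.0 + 5.0) / 6 = 4.3500%
Mean R_m = (5.0 + 4.7 + 4.0 − 4.4 + 7.2 + 1.2) / 6 = 2.9500%
Σ(R_i − R̄_i)(R_m − R̄_m) = 27.6150  ⇒  Cov = 27.6150 / 5 = 5.5230
Σ(R_m − R̄_m)² = 83.5150  ⇒  Var(R_m) = 83.5150 / 5 = 16.7030
β = Cov / Var(R_m) = 5.5230 / 16.7030 = 0.3307
MRP = 9.33% − 1.22% = 8.11%
E(R) = R_f + β × MRP = 1.22% + 0.3307 × 8.11% = 3.90%

3.90%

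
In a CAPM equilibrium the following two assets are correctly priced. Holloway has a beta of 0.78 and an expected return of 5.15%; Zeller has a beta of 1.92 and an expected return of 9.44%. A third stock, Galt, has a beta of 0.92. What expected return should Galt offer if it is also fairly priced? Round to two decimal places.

MRP (SML slope) = (9.44% − 5.15%) / (1.92 − 0.78) = 4.29% / 1.14 = 3.7632%
R_f (intercept) = 5.15% − 0.78 × 3.7632% = 2.2147%
E(R_Galt) = R_f + β × MRP = 2.2147% + 0.92 × 3.7632% = 5.68%

5.68%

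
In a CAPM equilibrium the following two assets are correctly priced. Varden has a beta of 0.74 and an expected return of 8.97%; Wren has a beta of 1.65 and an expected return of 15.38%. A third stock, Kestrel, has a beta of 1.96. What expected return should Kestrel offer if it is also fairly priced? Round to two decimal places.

17.56%

MRP (SML slope) = (15.38% − 8.97%) / (1.65 − 0.74) = 6.41% / 0.91 = 7.0440%
R_f (intercept) = 8.97% − 0.74 × 7.0440% = 3.7574%
E(R_Kestrel) = R_f + β × MRP = 3.7574% + 1.96 × 7.0440% = 17.56%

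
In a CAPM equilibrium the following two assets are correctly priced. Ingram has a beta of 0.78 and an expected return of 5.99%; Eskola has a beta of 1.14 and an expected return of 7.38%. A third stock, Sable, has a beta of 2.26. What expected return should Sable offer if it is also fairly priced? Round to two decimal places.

11.70%

MRP (SML slope) = (7.38% − 5.99%) / (1.14 − 0.78) = 1.39% / 0.36 = 3.8611%
R_f (intercept) = 5.99% − 0.78 × 3.8611% = 2.9783%
E(R_Sable) = R_f + β × MRP = 2.9783% + 2.26 × 3.8611% = 11.70%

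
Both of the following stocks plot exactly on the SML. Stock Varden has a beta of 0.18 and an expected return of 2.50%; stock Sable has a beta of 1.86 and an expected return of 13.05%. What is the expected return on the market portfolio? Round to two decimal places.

Both satisfy E(R) = R_f + β·MRP, so the slope of the SML is
MRP = (13.05% − 2.50%) / (1.86 − 0.18) = 10.55% / 1.68 = 6.2798%
R_f = E(R_Varden) − β_Varden·MRP = 2.50% − 0.18 × 6.2798% = 1.3696%
E(R_m) = R_f + MRP = 1.3696% + 6.2798% = 7.65%

7.65%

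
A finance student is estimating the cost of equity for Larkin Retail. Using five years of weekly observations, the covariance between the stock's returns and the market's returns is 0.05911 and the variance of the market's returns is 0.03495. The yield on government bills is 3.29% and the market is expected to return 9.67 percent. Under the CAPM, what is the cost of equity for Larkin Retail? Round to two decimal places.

14.08%

β = Cov(R_i, R_m) / Var(R_m) = 0.05911 / 0.03495 = 1.6913
MRP = 9.67% − 3.29% = 6.38%
E(R) = R_f + β × MRP = 3.29% + 1.6913 × 6.38% = 14.08%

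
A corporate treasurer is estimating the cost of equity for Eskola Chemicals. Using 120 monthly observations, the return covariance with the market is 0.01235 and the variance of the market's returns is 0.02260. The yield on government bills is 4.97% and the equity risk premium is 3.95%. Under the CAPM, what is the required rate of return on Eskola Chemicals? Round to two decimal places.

β = Cov(R_i, R_m) / Var(R_m) = 0.01235 / 0.02260 = 0.5465
E(R) = R_f + β × MRP = 4.97% + 0.5465 × 3.95% = 7.13%

7.13%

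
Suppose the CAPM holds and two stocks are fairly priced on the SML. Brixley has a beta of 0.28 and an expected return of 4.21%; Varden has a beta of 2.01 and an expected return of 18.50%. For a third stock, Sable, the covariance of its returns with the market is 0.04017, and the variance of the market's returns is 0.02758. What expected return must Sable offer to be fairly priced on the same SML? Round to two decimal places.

MRP = (18.50% − 4.21%) / (2.01 − 0.28) = 8.2601%
R_f = 4.21% − 0.28 × 8.2601% = 1.8972%
β_Sable = Cov / Var(R_m) = 0.04017 / 0.02758 = 1.4565
E(R_Sable) = R_f + β × MRP = 1.8972% + 1.4565 × 8.2601% = 13.93%

13.93%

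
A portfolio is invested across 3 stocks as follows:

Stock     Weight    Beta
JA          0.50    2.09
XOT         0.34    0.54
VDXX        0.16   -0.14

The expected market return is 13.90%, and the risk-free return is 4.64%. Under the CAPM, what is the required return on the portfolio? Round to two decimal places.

β_P = Σ w_i β_i = 0.50×2.09 + 0.34×0.54 + 0.16×-0.14 = 1.2062
MRP = 13.90% − 4.64% = 9.26%
E(R_P) = R_f + β_P × MRP = 4.64% + 1.2062 × 9.26% = 15.81%

15.81%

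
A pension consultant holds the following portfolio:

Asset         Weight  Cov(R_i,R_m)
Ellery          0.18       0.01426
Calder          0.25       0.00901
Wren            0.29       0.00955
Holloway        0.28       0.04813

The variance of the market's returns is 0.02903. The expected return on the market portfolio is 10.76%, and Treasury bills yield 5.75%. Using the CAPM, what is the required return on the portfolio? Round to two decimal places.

9.39%

β_Ellery = 0.01426 / 0.02903 = 0.4912
β_Calder = 0.00901 / 0.02903 = 0.3104
β_Wren = 0.00955 / 0.02903 = 0.3290
β_Holloway = 0.04813 / 0.02903 = 1.6579
β_P = Σ w_i β_i = 0.18×0.4912 + 0.25×0.3104 + 0.29×0.3290 + 0.28×1.6579 = 0.7256
MRP = 10.76% − 5.75% = 5.01%
E(R_P) = R_f + β_P × MRP = 5.75% + 0.7256 × 5.01% = 9.39%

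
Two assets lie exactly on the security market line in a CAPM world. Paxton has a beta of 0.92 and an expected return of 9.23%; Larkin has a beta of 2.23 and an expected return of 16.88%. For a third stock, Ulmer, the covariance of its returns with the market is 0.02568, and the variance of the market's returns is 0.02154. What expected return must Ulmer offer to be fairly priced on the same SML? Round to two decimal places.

MRP = (16.88% − 9.23%) / (2.23 − 0.92) = 5.8397%
R_f = 9.23% − 0.92 × 5.8397% = 3.8575%
β_Ulmer = Cov / Var(R_m) = 0.02568 / 0.02154 = 1.1922
E(R_Ulmer) = R_f + β × MRP = 3.8575% + 1.1922 × 5.8397% = 10.82%

10.82%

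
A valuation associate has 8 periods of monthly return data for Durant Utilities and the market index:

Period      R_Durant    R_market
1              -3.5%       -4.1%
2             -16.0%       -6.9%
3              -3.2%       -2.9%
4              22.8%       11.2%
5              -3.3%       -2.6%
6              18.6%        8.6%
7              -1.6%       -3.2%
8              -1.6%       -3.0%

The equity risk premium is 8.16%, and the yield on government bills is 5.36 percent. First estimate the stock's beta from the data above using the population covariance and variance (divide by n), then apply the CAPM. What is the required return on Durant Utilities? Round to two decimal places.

21.07%

Mean R_i = (-3.5 − 16.0 − 3.2 + 22.8 − 3.3 + 18.6 − 1.6 − 1.6) / 8 = 1.5250%
Mean R_m = (-4.1 − 6.9 − 2.9 + 11.2 − 2.6 + 8.6 − 3.2 − 3.0) / 8 = -0.3625%
Σ(R_i − R̄_i)(R_m − R̄_m) = 572.2725  ⇒  Cov = 572.2725 / 8 = 71.5341
Σ(R_m − R̄_m)² = 297.1788  ⇒  Var(R_m) = 297.1788 / 8 = 37.1474
β = Cov / Var(R_m) = 71.5341 / 37.1474 = 1.9257
E(R) = R_f + β × MRP = 5.36% + 1.9257 × 8.16% = 21.07%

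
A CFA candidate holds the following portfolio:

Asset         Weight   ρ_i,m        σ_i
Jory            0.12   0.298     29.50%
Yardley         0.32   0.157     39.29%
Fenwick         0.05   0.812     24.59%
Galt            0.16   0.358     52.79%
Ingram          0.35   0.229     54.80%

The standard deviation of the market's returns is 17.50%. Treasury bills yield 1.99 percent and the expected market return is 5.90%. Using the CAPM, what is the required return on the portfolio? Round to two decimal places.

β_Jory = 0.298 × 29.50% / 17.50% = 0.5023
β_Yardley = 0.157 × 39.29% / 17.50% = 0.3525
β_Fenwick = 0.812 × 24.59% / 17.50% = 1.1410
β_Galt = 0.358 × 52.79% / 17.50% = 1.0799
β_Ingram = 0.229 × 54.80% / 17.50% = 0.7171
β_P = Σ w_i β_i = 0.12×0.5023 + 0.32×0.3525 + 0.05×1.1410 + 0.16×1.0799 + 0.35×0.7171 = 0.6539
MRP = 5.90% − 1.99% = 3.91%
E(R_P) = R_f + β_P × MRP = 1.99% + 0.6539 × 3.91% = 4.55%

4.55%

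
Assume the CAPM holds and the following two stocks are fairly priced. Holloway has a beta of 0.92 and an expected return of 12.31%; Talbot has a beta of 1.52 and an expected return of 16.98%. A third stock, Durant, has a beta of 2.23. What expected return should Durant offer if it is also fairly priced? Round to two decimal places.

22.51%

MRP (SML slope) = (16.98% − 12.31%) / (1.52 − 0.92) = 4.67% / 0.60 = 7.7833%
R_f (intercept) = 12.31% − 0.92 × 7.7833% = 5.1494%
E(R_Durant) = R_f + β × MRP = 5.1494% + 2.23 × 7.7833% = 22.51%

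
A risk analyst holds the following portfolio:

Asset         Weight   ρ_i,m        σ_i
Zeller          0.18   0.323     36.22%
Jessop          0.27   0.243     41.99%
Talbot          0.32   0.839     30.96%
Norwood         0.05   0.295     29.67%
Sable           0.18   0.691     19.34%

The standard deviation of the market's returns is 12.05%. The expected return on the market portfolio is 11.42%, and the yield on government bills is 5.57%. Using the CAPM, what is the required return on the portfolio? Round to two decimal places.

β_Zeller = 0.323 × 36.22% / 12.05% = 0.9709
β_Jessop = 0.243 × 41.99% / 12.05% = 0.8468
β_Talbot = 0.839 × 30.96% / 12.05% = 2.1556
β_Norwood = 0.295 × 29.67% / 12.05% = 0.7264
β_Sable = 0.691 × 19.34% / 12.05% = 1.1090
β_P = Σ w_i β_i = 0.18×0.9709 + 0.27×0.8468 + 0.32×2.1556 + 0.05×0.7264 + 0.18×1.1090 = 1.3291
MRP = 11.42% − 5.57% = 5.85%
E(R_P) = R_f + β_P × MRP = 5.57% + 1.3291 × 5.85% = 13.35%

13.35%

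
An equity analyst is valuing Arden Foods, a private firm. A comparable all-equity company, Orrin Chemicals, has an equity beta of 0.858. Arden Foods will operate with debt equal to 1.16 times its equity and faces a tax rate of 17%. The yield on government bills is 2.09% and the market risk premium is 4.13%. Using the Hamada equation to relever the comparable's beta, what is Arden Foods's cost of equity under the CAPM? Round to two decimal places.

β_L = β_U × [1 + (1 − t)(D/E)] = 0.858 × [1 + (1 − 0.17) × 1.16]
    = 0.858 × [1 + 0.83 × 1.16] = 0.858 × 1.9628 = 1.6841
E(R) = R_f + β_L × MRP = 2.09% + 1.6841 × 4.13% = 9.05%

9.05%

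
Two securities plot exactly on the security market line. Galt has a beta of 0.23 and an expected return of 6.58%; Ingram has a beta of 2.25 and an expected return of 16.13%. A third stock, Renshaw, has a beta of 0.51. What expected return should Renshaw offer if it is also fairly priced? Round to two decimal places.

7.90%

MRP (SML slope) = (16.13% − 6.58%) / (2.25 − 0.23) = 9.55% / 2.02 = 4.7277%
R_f (intercept) = 6.58% − 0.23 × 4.7277% = 5.4926%
E(R_Renshaw) = R_f + β × MRP = 5.4926% + 0.51 × 4.7277% = 7.90%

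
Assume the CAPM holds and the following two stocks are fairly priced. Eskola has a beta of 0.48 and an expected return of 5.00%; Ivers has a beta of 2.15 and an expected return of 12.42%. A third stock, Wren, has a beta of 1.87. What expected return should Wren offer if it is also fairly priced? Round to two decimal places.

11.18%

MRP (SML slope) = (12.42% − 5.00%) / (2.15 − 0.48) = 7.42% / 1.67 = 4.4431%
R_f (intercept) = 5.00% − 0.48 × 4.4431% = 2.8673%
E(R_Wren) = R_f + β × MRP = 2.8673% + 1.87 × 4.4431% = 11.18%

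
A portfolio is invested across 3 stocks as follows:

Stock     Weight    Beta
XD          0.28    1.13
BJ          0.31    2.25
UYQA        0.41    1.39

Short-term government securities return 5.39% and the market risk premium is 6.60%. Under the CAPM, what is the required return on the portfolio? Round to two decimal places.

15.84%

β_P = Σ w_i β_i = 0.28×1.13 + 0.31×2.25 + 0.41×1.39 = 1.5838
E(R_P) = R_f + β_P × MRP = 5.39% + 1.5838 × 6.60% = 15.84%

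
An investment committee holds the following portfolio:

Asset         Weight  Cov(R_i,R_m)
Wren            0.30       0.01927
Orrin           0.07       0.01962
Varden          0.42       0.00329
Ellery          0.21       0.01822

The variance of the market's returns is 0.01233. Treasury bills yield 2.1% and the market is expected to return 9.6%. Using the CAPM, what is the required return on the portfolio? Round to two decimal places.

β_Wren = 0.01927 / 0.01233 = 1.5629
β_Orrin = 0.01962 / 0.01233 = 1.5912
β_Varden = 0.00329 / 0.01233 = 0.2668
β_Ellery = 0.01822 / 0.01233 = 1.4777
β_P = Σ w_i β_i = 0.30×1.5629 + 0.07×1.5912 + 0.42×0.2668 + 0.21×1.4777 = 1.0026
MRP = 9.6% − 2.1% = 7.50%
E(R_P) = R_f + β_P × MRP = 2.1% + 1.0026 × 7.5% = 9.62%

9.62%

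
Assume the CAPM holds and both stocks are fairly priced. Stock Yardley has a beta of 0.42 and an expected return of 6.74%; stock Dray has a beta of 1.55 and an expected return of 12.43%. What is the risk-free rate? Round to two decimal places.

4.63%

Both satisfy E(R) = R_f + β·MRP, so the slope of the SML is
MRP = (12.43% − 6.74%) / (1.55 − 0.42) = 5.69% / 1.13 = 5.0354%
R_f = E(R_Yardley) − β_Yardley·MRP = 6.74% − 0.42 × 5.0354% = 4.6251%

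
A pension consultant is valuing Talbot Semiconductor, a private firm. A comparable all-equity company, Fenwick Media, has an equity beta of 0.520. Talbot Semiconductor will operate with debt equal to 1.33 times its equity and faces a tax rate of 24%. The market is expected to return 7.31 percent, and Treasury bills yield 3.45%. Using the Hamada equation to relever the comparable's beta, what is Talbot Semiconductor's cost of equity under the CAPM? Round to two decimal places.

β_L = β_U × [1 + (1 − t)(D/E)] = 0.520 × [1 + (1 − 0.24) × 1.33]
    = 0.520 × [1 + 0.76 × 1.33] = 0.520 × 2.0108 = 1.0456
MRP = 7.31% − 3.45% = 3.86%
E(R) = R_f + β_L × MRP = 3.45% + 1.0456 × 3.86% = 7.49%

7.49%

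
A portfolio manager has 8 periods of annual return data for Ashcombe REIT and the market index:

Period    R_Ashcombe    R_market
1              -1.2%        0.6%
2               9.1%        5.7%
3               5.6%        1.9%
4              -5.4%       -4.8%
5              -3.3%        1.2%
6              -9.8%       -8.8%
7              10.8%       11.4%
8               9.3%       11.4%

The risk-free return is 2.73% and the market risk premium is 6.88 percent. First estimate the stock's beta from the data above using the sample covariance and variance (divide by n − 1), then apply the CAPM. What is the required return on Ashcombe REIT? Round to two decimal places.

Mean R_i = (-1.2 + 9.1 + 5.6 − 5.4 − 3.3 − 9.8 + 10.8 + 9.3) / 8 = 1.8875%
Mean R_m = (0.6 + 5.7 + 1.9 − 4.8 + 1.2 − 8.8 + 11.4 + 11.4) / 8 = 2.3250%
Σ(R_i − R̄_i)(R_m − R̄_m) = 364.0225  ⇒  Cov = 364.0225 / 7 = 52.0032
Σ(R_m − R̄_m)² = 355.0550  ⇒  Var(R_m) = 355.0550 / 7 = 50.7221
β = Cov / Var(R_m) = 52.0032 / 50.7221 = 1.0253
E(R) = R_f + β × MRP = 2.73% + 1.0253 × 6.88% = 9.78%

9.78%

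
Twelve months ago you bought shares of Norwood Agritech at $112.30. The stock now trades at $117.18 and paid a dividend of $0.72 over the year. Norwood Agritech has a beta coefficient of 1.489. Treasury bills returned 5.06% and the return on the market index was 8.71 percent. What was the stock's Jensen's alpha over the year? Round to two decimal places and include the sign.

-5.51%

Realised HPR = (P1 + D1 − P0) / P0 = (117.18 + 0.72 − 112.30) / 112.30 = 5.60 / 112.30 = 4.9866%
MRP = 8.71% − 5.06% = 3.65%
CAPM required = R_f + β·MRP = 5.06% + 1.489 × 3.65% = 10.49485%
α = realised − required = 4.9866% − 10.49485% = -5.51%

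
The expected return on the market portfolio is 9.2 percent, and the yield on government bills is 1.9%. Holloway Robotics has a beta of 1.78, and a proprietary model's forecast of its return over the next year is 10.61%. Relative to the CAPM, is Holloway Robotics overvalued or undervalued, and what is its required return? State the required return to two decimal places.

Overvalued; required return 14.89%

MRP = 9.2% − 1.9% = 7.30%
Required return = R_f + β·MRP = 1.9% + 1.78 × 7.3% = 14.89%
Forecast 10.61% < required 14.89% → the stock plots below the SML → overvalued.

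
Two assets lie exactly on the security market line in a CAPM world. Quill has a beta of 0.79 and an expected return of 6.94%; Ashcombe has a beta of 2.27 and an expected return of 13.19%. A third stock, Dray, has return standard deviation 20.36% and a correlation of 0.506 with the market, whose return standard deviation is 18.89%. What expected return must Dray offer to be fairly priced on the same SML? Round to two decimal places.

5.91%

MRP = (13.19% − 6.94%) / (2.27 − 0.79) = 4.2230%
R_f = 6.94% − 0.79 × 4.2230% = 3.6038%
β_Dray = ρ·σ_i/σ_m = 0.506 × 20.36 / 18.89 = 0.5454
E(R_Dray) = R_f + β × MRP = 3.6038% + 0.5454 × 4.2230% = 5.91%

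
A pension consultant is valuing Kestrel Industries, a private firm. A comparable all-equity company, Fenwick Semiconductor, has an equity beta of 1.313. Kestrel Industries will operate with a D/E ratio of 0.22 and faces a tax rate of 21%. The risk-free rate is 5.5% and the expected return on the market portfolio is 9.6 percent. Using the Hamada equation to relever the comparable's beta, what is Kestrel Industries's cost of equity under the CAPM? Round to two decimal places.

β_L = β_U × [1 + (1 − t)(D/E)] = 1.313 × [1 + (1 − 0.21) × 0.22]
    = 1.313 × [1 + 0.79 × 0.22] = 1.313 × 1.1738 = 1.5412
MRP = 9.6% − 5.5% = 4.10%
E(R) = R_f + β_L × MRP = 5.5% + 1.5412 × 4.1% = 11.82%

11.82%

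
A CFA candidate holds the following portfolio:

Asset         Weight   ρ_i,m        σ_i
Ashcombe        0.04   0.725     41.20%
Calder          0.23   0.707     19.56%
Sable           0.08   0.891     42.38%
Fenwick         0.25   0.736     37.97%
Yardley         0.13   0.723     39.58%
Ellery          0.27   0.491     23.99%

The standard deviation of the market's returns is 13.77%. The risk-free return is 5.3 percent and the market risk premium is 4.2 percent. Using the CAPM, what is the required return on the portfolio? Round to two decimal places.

β_Ashcombe = 0.725 × 41.20% / 13.77% = 2.1692
β_Calder = 0.707 × 19.56% / 13.77% = 1.0043
β_Sable = 0.891 × 42.38% / 13.77% = 2.7422
β_Fenwick = 0.736 × 37.97% / 13.77% = 2.0295
β_Yardley = 0.723 × 39.58% / 13.77% = 2.0782
β_Ellery = 0.491 × 23.99% / 13.77% = 0.8554
β_P = Σ w_i β_i = 0.04×2.1692 + 0.23×1.0043 + 0.08×2.7422 + 0.25×2.0295 + 0.13×2.0782 + 0.27×0.8554 = 1.5456
E(R_P) = R_f + β_P × MRP = 5.3% + 1.5456 × 4.2% = 11.79%

11.79%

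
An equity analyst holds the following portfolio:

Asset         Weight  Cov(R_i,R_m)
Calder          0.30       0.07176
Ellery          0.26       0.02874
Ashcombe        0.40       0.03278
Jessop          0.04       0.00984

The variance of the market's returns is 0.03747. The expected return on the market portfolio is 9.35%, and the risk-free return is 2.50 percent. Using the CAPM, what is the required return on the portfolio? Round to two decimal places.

β_Calder = 0.07176 / 0.03747 = 1.9151
β_Ellery = 0.02874 / 0.03747 = 0.7670
β_Ashcombe = 0.03278 / 0.03747 = 0.8748
β_Jessop = 0.00984 / 0.03747 = 0.2626
β_P = Σ w_i β_i = 0.30×1.9151 + 0.26×0.7670 + 0.40×0.8748 + 0.04×0.2626 = 1.1344
MRP = 9.35% − 2.50% = 6.85%
E(R_P) = R_f + β_P × MRP = 2.50% + 1.1344 × 6.85% = 10.27%

10.27%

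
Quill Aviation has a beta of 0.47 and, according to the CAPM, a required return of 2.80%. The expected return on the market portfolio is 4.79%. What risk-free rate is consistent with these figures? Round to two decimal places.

1.04%

E(R) = R_f + β(E(R_m) − R_f) = R_f(1 − β) + β·E(R_m)
2.80% = R_f × (1 − 0.47) + 0.47 × 4.79%
2.80% = R_f × 0.53 + 2.2513%
R_f = (2.80% − 2.2513%) / 0.53 = 1.04%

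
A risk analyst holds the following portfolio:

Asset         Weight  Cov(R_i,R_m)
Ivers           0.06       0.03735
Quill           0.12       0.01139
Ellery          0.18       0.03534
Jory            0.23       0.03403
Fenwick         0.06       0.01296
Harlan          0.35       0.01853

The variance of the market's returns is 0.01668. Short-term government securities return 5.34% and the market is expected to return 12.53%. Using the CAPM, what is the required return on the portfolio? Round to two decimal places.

β_Ivers = 0.03735 / 0.01668 = 2.2392
β_Quill = 0.01139 / 0.01668 = 0.6829
β_Ellery = 0.03534 / 0.01668 = 2.1187
β_Jory = 0.03403 / 0.01668 = 2.0402
β_Fenwick = 0.01296 / 0.01668 = 0.7770
β_Harlan = 0.01853 / 0.01668 = 1.1109
β_P = Σ w_i β_i = 0.06×2.2392 + 0.12×0.6829 + 0.18×2.1187 + 0.23×2.0402 + 0.06×0.7770 + 0.35×1.1109 = 1.5023
MRP = 12.53% − 5.34% = 7.19%
E(R_P) = R_f + β_P × MRP = 5.34% + 1.5023 × 7.19% = 16.14%

16.14%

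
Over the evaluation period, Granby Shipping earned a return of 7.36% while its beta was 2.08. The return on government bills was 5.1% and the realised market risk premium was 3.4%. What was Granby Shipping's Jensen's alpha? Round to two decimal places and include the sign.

CAPM benchmark = R_f + β(R_m − R_f) = 5.1% + 2.08 × 3.4% = 12.1720%
α = actual − benchmark = 7.36% − 12.1720% = -4.81%

-4.81%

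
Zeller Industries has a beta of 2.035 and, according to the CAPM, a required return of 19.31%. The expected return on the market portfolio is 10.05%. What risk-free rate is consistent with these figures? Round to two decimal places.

E(R) = R_f + β(E(R_m) − R_f) = R_f(1 − β) + β·E(R_m)
19.31% = R_f × (1 − 2.035) + 2.035 × 10.05%
19.31% = R_f × -1.035 + 20.45175%
R_f = (19.31% − 20.45175%) / -1.035 = 1.10%

1.10%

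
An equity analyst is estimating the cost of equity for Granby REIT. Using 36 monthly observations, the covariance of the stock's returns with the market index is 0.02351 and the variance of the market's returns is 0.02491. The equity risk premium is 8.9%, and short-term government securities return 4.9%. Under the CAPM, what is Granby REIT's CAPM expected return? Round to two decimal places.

β = Cov(R_i, R_m) / Var(R_m) = 0.02351 / 0.02491 = 0.9438
E(R) = R_f + β × MRP = 4.9% + 0.9438 × 8.9% = 13.30%

13.30%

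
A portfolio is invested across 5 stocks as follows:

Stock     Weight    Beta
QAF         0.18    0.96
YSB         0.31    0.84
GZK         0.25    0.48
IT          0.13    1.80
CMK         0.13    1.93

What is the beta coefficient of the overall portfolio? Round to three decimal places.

1.038

β_P = Σ w_i β_i = 0.18×0.96 + 0.31×0.84 + 0.25×0.48 + 0.13×1.80 + 0.13×1.93 = 1.0381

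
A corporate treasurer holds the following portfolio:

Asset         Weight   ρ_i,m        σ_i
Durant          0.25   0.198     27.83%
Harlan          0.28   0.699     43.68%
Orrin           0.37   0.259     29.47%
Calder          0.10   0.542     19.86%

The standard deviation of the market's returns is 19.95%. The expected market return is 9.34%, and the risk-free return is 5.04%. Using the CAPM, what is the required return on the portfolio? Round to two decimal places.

β_Durant = 0.198 × 27.83% / 19.95% = 0.2762
β_Harlan = 0.699 × 43.68% / 19.95% = 1.5304
β_Orrin = 0.259 × 29.47% / 19.95% = 0.3826
β_Calder = 0.542 × 19.86% / 19.95% = 0.5396
β_P = Σ w_i β_i = 0.25×0.2762 + 0.28×1.5304 + 0.37×0.3826 + 0.10×0.5396 = 0.6931
MRP = 9.34% − 5.04% = 4.30%
E(R_P) = R_f + β_P × MRP = 5.04% + 0.6931 × 4.30% = 8.02%

8.02%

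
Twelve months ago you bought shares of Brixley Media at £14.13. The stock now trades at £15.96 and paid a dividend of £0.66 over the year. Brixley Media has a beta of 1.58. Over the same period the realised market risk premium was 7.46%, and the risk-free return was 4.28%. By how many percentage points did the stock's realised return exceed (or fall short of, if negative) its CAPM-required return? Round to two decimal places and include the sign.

Realised HPR = (P1 + D1 − P0) / P0 = (15.96 + 0.66 − 14.13) / 14.13 = 2.49 / 14.13 = 17.6221%
CAPM required = R_f + β·MRP = 4.28% + 1.58 × 7.46% = 16.0668%
α = realised − required = 17.6221% − 16.0668% = +1.56%

+1.56%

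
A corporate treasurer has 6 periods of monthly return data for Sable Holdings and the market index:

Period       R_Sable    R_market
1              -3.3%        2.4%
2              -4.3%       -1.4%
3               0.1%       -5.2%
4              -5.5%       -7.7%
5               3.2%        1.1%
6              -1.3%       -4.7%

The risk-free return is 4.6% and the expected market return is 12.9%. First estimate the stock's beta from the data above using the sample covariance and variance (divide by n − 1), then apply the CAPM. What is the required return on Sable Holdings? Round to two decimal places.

6.84%

Mean R_i = (-3.3 − 4.3 + 0.1 − 5.5 + 3.2 − 1.3) / 6 = -1.8500%
Mean R_m = (2.4 − 1.4 − 5.2 − 7.7 + 1.1 − 4.7) / 6 = -2.5833%
Σ(R_i − R̄_i)(R_m − R̄_m) = 20.8850  ⇒  Cov = 20.8850 / 5 = 4.1770
Σ(R_m − R̄_m)² = 77.3083  ⇒  Var(R_m) = 77.3083 / 5 = 15.4617
β = Cov / Var(R_m) = 4.1770 / 15.4617 = 0.2702
MRP = 12.9% − 4.6% = 8.30%
E(R) = R_f + β × MRP = 4.6% + 0.2702 × 8.3% = 6.84%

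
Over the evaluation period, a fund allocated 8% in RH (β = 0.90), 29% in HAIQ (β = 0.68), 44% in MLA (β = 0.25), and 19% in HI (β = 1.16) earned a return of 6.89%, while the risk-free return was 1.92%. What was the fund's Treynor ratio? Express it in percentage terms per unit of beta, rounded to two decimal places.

8.29%

β_P = 0.08×0.90 + 0.29×0.68 + 0.44×0.25 + 0.19×1.16 = 0.5996
Treynor = (R_P − R_f) / β_P = (6.89% − 1.92%) / 0.5996 = 4.97% / 0.5996 = 8.29%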